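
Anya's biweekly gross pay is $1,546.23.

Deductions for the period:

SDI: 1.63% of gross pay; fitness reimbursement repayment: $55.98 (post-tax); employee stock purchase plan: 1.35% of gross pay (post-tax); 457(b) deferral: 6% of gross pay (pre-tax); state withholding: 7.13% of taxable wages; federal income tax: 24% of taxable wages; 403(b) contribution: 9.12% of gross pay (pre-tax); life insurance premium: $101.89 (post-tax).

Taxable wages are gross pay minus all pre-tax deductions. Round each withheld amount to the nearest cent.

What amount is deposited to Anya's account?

457(b) deferral: $1,546.23 × 0.06 = $92.77
403(b) contribution: $1,546.23 × 0.0912 = $141.02
Pre-tax total = $92.77 + $141.02 = $233.79
Taxable wages = $1,546.23 − $233.79 = $1,312.44
Federal income tax: $1,312.44 × 0.24 = $314.99
State withholding: $1,312.44 × 0.0713 = $93.58
SDI: $1,546.23 × 0.0163 = $25.20
Employee stock purchase plan: $1,546.23 × 0.0135 = $20.87
Life insurance premium: $101.89
Fitness reimbursement repayment: $55.98
Total deductions = $92.77 + $141.02 + $314.99 + $93.58 + $25.20 + $20.87 + $101.89 + $55.98 = $846.30
Net pay = $1,546.23 − $846.30 = $699.93

$699.93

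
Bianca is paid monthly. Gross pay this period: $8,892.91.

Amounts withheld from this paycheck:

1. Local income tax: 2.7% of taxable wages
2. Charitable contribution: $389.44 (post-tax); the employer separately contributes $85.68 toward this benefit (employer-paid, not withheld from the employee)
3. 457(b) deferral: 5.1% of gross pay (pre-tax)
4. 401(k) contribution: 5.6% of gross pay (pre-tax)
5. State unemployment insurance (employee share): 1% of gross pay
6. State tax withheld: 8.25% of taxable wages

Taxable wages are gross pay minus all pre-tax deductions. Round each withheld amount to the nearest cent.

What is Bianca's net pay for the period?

457(b) deferral: $8,892.91 × 0.051 = $453.54
401(k) contribution: $8,892.91 × 0.056 = $498.00
Pre-tax total = $453.54 + $498.00 = $951.54
Taxable wages = $8,892.91 − $951.54 = $7,941.37
Local income tax: $7,941.37 × 0.027 = $214.42
State tax withheld: $7,941.37 × 0.0825 = $655.16
State unemployment insurance (employee share): $8,892.91 × 0.01 = $88.93
Charitable contribution: $389.44
(Employer's $85.68 toward charitable contribution is not withheld from the employee.)
Total deductions = $453.54 + $498.00 + $214.42 + $655.16 + $88.93 + $389.44 = $2,299.49
Net pay = $8,892.91 − $2,299.49 = $6,593.42

$6,593.42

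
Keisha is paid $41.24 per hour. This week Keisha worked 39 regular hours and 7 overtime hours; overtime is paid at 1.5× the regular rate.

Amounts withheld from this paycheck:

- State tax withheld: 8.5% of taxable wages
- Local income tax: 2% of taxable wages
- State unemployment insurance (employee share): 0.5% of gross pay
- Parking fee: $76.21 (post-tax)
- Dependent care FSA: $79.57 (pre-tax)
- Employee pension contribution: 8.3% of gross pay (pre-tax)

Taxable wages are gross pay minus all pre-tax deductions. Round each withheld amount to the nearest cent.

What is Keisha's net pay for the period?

$1,517.76

Regular pay: 39 × $41.24 = $1,608.36
Overtime pay: 7 × $41.24 × 1.5 = $433.02
Gross pay = $1,608.36 + $433.02 = $2,041.38
Employee pension contribution: $2,041.38 × 0.083 = $169.43
Dependent care FSA: $79.57
Pre-tax total = $169.43 + $79.57 = $249.00
Taxable wages = $2,041.38 − $249.00 = $1,792.38
Local income tax: $1,792.38 × 0.02 = $35.85
State tax withheld: $1,792.38 × 0.085 = $152.35
State unemployment insurance (employee share): $2,041.38 × 0.005 = $10.21
Parking fee: $76.21
Total deductions = $169.43 + $79.57 + $35.85 + $152.35 + $10.21 + $76.21 = $523.62
Net pay = $2,041.38 − $523.62 = $1,517.76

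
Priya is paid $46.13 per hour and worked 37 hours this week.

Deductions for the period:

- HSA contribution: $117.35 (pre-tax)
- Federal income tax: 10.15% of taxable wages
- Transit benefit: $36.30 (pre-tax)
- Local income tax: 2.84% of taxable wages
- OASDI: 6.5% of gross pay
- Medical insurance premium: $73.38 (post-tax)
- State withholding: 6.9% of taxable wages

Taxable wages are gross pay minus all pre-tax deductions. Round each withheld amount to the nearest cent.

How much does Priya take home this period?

Gross pay: 37 × $46.13 = $1706.81
HSA contribution: $117.35
Transit benefit: $36.30
Pre-tax total = $117.35 + $36.30 = $153.65
Taxable wages = $1706.81 − $153.65 = $1553.16
State withholding: $1553.16 × 0.069 = $107.17
Federal income tax: $1553.16 × 0.1015 = $157.65
Local income tax: $1553.16 × 0.0284 = $44.11
OASDI: $1706.81 × 0.065 = $110.94
Medical insurance premium: $73.38
Total deductions = $117.35 + $36.30 + $107.17 + $157.65 + $44.11 + $110.94 + $73.38 = $646.90
Net pay = $1706.81 − $646.90 = $1059.91

$1059.91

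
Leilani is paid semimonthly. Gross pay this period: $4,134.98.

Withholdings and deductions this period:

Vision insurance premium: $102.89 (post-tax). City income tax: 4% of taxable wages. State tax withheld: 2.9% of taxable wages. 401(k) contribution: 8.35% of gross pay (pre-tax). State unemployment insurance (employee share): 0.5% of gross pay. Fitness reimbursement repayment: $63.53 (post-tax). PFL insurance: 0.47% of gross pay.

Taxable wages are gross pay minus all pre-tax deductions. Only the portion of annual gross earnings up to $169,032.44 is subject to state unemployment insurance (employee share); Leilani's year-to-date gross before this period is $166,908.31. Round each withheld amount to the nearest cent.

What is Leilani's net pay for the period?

401(k) contribution: $4,134.98 × 0.0835 = $345.27
Taxable wages = $4,134.98 − $345.27 = $3,789.71
City income tax: $3,789.71 × 0.04 = $151.59
State tax withheld: $3,789.71 × 0.029 = $109.90
State unemployment insurance (employee share): only $169,032.44 − $166,908.31 = $2,124.13 of this check is subject → $2,124.13 × 0.005 = $10.62
PFL insurance: $4,134.98 × 0.0047 = $19.43
Fitness reimbursement repayment: $63.53
Vision insurance premium: $102.89
Total deductions = $345.27 + $151.59 + $109.90 + $10.62 + $19.43 + $63.53 + $102.89 = $803.23
Net pay = $4,134.98 − $803.23 = $3,331.75

$3,331.75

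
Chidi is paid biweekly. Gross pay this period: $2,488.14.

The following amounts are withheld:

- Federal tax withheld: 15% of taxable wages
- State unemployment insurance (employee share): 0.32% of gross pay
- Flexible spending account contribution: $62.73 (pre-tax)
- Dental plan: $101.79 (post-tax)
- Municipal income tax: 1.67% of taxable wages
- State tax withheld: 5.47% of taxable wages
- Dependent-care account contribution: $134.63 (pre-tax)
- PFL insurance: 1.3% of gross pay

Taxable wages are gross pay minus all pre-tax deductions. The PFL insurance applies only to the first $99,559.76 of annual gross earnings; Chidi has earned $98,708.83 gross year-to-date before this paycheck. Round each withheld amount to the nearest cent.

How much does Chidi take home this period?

$1,662.78

Flexible spending account contribution: $62.73
Dependent-care account contribution: $134.63
Pre-tax total = $62.73 + $134.63 = $197.36
Taxable wages = $2,488.14 − $197.36 = $2,290.78
Federal tax withheld: $2,290.78 × 0.15 = $343.62
Municipal income tax: $2,290.78 × 0.0167 = $38.26
State tax withheld: $2,290.78 × 0.0547 = $125.31
State unemployment insurance (employee share): $2,488.14 × 0.0032 = $7.96
PFL insurance: only $99,559.76 − $98,708.83 = $850.93 of this check is subject → $850.93 × 0.013 = $11.06
Dental plan: $101.79
Total deductions = $62.73 + $134.63 + $343.62 + $38.26 + $125.31 + $7.96 + $11.06 + $101.79 = $825.36
Net pay = $2,488.14 − $825.36 = $1,662.78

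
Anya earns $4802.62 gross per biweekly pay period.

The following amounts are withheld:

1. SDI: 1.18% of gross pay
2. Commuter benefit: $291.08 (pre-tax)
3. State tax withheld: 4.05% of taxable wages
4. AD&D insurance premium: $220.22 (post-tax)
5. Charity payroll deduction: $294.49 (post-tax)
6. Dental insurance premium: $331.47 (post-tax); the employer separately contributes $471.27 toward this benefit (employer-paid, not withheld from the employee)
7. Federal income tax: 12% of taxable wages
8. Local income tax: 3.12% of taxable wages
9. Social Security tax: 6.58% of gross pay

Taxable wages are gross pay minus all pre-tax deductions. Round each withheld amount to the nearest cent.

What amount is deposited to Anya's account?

$2427.82

Commuter benefit: $291.08
Taxable wages = $4802.62 − $291.08 = $4511.54
State tax withheld: $4511.54 × 0.0405 = $182.72
Local income tax: $4511.54 × 0.0312 = $140.76
Federal income tax: $4511.54 × 0.12 = $541.38
Social Security tax: $4802.62 × 0.0658 = $316.01
SDI: $4802.62 × 0.0118 = $56.67
Dental insurance premium: $331.47
Charity payroll deduction: $294.49
AD&D insurance premium: $220.22
(Employer's $471.27 toward dental insurance premium is not withheld from the employee.)
Total deductions = $291.08 + $182.72 + $140.76 + $541.38 + $316.01 + $56.67 + $331.47 + $294.49 + $220.22 = $2374.80
Net pay = $4802.62 − $2374.80 = $2427.82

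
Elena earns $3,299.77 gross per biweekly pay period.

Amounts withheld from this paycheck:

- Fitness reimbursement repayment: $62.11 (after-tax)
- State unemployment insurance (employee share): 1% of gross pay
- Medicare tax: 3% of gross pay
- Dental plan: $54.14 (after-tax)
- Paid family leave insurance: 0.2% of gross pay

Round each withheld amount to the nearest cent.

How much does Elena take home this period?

$3,044.93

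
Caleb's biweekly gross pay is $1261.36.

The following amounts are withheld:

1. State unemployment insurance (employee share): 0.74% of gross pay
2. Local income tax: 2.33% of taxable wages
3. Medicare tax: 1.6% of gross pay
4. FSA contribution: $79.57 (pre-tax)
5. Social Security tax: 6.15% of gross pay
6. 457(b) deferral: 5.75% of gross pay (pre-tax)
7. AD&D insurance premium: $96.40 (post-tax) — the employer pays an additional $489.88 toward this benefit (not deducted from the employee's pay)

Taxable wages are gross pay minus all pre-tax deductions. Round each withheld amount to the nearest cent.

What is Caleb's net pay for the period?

$879.93

FSA contribution: $79.57
457(b) deferral: $1261.36 × 0.0575 = $72.53
Pre-tax total = $79.57 + $72.53 = $152.10
Taxable wages = $1261.36 − $152.10 = $1109.26
Local income tax: $1109.26 × 0.0233 = $25.85
Social Security tax: $1261.36 × 0.0615 = $77.57
State unemployment insurance (employee share): $1261.36 × 0.0074 = $9.33
Medicare tax: $1261.36 × 0.016 = $20.18
AD&D insurance premium: $96.40
(Employer's $489.88 toward AD&D insurance premium is not withheld from the employee.)
Total deductions = $79.57 + $72.53 + $25.85 + $77.57 + $9.33 + $20.18 + $96.40 = $381.43
Net pay = $1261.36 − $381.43 = $879.93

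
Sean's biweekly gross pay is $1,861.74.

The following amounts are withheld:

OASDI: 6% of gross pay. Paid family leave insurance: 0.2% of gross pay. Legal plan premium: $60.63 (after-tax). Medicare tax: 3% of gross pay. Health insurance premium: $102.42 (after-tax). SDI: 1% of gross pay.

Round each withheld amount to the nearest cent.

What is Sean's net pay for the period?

$1,508.80

SDI: $1,861.74 × 0.01 = $18.62
Medicare tax: $1,861.74 × 0.03 = $55.85
Paid family leave insurance: $1,861.74 × 0.002 = $3.72
OASDI: $1,861.74 × 0.06 = $111.70
Health insurance premium: $102.42
Legal plan premium: $60.63
Total deductions = $18.62 + $55.85 + $3.72 + $111.70 + $102.42 + $60.63 = $352.94
Net pay = $1,861.74 − $352.94 = $1,508.80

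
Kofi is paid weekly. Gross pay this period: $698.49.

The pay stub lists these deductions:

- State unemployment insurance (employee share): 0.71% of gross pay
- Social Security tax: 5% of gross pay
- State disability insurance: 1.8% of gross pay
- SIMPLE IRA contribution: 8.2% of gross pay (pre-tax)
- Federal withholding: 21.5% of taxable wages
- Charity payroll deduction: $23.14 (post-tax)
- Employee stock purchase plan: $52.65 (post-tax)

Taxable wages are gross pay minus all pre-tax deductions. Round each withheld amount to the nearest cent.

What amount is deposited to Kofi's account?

$375.11

SIMPLE IRA contribution: $698.49 × 0.082 = $57.28
Taxable wages = $698.49 − $57.28 = $641.21
Federal withholding: $641.21 × 0.215 = $137.86
State disability insurance: $698.49 × 0.018 = $12.57
Social Security tax: $698.49 × 0.05 = $34.92
State unemployment insurance (employee share): $698.49 × 0.0071 = $4.96
Employee stock purchase plan: $52.65
Charity payroll deduction: $23.14
Total deductions = $57.28 + $137.86 + $12.57 + $34.92 + $4.96 + $52.65 + $23.14 = $323.38
Net pay = $698.49 − $323.38 = $375.11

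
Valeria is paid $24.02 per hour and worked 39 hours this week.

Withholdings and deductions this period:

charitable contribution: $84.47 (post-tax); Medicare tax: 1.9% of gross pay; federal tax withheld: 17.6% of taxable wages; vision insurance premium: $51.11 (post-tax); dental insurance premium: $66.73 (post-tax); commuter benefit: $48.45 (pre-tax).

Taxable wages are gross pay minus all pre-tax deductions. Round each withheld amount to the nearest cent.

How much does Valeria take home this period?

$511.87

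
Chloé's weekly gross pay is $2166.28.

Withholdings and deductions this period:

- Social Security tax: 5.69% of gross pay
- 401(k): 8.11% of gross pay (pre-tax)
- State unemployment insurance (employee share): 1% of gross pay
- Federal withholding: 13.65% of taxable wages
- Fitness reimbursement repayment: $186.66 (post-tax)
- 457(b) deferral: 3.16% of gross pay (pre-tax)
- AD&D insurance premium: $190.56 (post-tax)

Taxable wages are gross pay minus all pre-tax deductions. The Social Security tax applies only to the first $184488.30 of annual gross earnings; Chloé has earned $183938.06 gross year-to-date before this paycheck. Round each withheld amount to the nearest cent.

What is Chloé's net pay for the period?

$1229.58

401(k): $2166.28 × 0.0811 = $175.69
457(b) deferral: $2166.28 × 0.0316 = $68.45
Pre-tax total = $175.69 + $68.45 = $244.14
Taxable wages = $2166.28 − $244.14 = $1922.14
Federal withholding: $1922.14 × 0.1365 = $262.37
State unemployment insurance (employee share): $2166.28 × 0.01 = $21.66
Social Security tax: only $184488.30 − $183938.06 = $550.24 of this check is subject → $550.24 × 0.0569 = $31.31
AD&D insurance premium: $190.56
Fitness reimbursement repayment: $186.66
Total deductions = $175.69 + $68.45 + $262.37 + $21.66 + $31.31 + $190.56 + $186.66 = $936.70
Net pay = $2166.28 − $936.70 = $1229.58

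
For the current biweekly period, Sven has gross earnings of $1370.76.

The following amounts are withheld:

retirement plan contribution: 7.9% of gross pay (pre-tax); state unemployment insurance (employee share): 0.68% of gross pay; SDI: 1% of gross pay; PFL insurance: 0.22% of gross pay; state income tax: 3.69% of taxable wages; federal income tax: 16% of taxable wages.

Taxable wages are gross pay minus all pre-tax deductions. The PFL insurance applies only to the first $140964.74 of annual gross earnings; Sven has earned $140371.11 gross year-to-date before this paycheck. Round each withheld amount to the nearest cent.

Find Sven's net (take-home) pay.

Retirement plan contribution: $1370.76 × 0.079 = $108.29
Taxable wages = $1370.76 − $108.29 = $1262.47
Federal income tax: $1262.47 × 0.16 = $202.00
State income tax: $1262.47 × 0.0369 = $46.59
PFL insurance: only $140964.74 − $140371.11 = $593.63 of this check is subject → $593.63 × 0.0022 = $1.31
SDI: $1370.76 × 0.01 = $13.71
State unemployment insurance (employee share): $1370.76 × 0.0068 = $9.32
Total deductions = $108.29 + $202.00 + $46.59 + $1.31 + $13.71 + $9.32 = $381.22
Net pay = $1370.76 − $381.22 = $989.54

$989.54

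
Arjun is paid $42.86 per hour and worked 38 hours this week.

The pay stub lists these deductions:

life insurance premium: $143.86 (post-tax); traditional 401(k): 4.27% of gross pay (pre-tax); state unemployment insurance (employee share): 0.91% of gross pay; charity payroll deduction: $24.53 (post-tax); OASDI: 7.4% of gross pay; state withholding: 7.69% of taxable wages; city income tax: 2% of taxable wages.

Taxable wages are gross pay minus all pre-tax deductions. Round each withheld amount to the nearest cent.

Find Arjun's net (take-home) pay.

Gross pay: 38 × $42.86 = $1,628.68
Traditional 401(k): $1,628.68 × 0.0427 = $69.54
Taxable wages = $1,628.68 − $69.54 = $1,559.14
City income tax: $1,559.14 × 0.02 = $31.18
State withholding: $1,559.14 × 0.0769 = $119.90
OASDI: $1,628.68 × 0.074 = $120.52
State unemployment insurance (employee share): $1,628.68 × 0.0091 = $14.82
Charity payroll deduction: $24.53
Life insurance premium: $143.86
Total deductions = $69.54 + $31.18 + $119.90 + $120.52 + $14.82 + $24.53 + $143.86 = $524.35
Net pay = $1,628.68 − $524.35 = $1,104.33

$1,104.33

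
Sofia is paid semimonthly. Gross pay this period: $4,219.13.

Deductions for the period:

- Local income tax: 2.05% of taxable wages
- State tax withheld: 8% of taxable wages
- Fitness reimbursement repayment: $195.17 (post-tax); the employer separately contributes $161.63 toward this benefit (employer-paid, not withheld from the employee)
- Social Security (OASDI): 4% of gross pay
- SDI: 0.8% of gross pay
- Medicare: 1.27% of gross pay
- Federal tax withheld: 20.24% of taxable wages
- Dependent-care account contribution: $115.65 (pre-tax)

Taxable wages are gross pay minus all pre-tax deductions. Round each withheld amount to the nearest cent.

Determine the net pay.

$2,409.27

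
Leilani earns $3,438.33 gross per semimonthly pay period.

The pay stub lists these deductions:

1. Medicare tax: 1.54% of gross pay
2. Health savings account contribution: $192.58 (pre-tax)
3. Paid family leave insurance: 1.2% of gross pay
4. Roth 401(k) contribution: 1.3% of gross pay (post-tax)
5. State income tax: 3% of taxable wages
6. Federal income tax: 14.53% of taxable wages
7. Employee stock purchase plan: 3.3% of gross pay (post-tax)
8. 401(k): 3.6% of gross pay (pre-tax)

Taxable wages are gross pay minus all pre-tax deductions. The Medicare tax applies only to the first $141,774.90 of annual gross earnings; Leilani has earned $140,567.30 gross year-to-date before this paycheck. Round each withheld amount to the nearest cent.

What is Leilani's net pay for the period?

401(k): $3,438.33 × 0.036 = $123.78
Health savings account contribution: $192.58
Pre-tax total = $123.78 + $192.58 = $316.36
Taxable wages = $3,438.33 − $316.36 = $3,121.97
State income tax: $3,121.97 × 0.03 = $93.66
Federal income tax: $3,121.97 × 0.1453 = $453.62
Medicare tax: only $141,774.90 − $140,567.30 = $1,207.60 of this check is subject → $1,207.60 × 0.0154 = $18.60
Paid family leave insurance: $3,438.33 × 0.012 = $41.26
Roth 401(k) contribution: $3,438.33 × 0.013 = $44.70
Employee stock purchase plan: $3,438.33 × 0.033 = $113.46
Total deductions = $123.78 + $192.58 + $93.66 + $453.62 + $18.60 + $41.26 + $44.70 + $113.46 = $1,081.66
Net pay = $3,438.33 − $1,081.66 = $2,356.67

$2,356.67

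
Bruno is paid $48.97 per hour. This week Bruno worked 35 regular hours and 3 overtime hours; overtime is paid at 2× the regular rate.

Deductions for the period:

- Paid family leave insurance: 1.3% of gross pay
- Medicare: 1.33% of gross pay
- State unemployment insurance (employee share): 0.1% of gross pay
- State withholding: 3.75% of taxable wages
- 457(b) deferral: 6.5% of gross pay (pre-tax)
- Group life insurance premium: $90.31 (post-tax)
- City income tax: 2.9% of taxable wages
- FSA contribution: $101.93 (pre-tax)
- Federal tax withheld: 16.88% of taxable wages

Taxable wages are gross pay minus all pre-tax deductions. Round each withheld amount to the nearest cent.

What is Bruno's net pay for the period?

$1,212.48

Regular pay: 35 × $48.97 = $1,713.95
Overtime pay: 3 × $48.97 × 2 = $293.82
Gross pay = $1,713.95 + $293.82 = $2,007.77
FSA contribution: $101.93
457(b) deferral: $2,007.77 × 0.065 = $130.51
Pre-tax total = $101.93 + $130.51 = $232.44
Taxable wages = $2,007.77 − $232.44 = $1,775.33
City income tax: $1,775.33 × 0.029 = $51.48
State withholding: $1,775.33 × 0.0375 = $66.57
Federal tax withheld: $1,775.33 × 0.1688 = $299.68
Medicare: $2,007.77 × 0.0133 = $26.70
State unemployment insurance (employee share): $2,007.77 × 0.001 = $2.01
Paid family leave insurance: $2,007.77 × 0.013 = $26.10
Group life insurance premium: $90.31
Total deductions = $101.93 + $130.51 + $51.48 + $66.57 + $299.68 + $26.70 + $2.01 + $26.10 + $90.31 = $795.29
Net pay = $2,007.77 − $795.29 = $1,212.48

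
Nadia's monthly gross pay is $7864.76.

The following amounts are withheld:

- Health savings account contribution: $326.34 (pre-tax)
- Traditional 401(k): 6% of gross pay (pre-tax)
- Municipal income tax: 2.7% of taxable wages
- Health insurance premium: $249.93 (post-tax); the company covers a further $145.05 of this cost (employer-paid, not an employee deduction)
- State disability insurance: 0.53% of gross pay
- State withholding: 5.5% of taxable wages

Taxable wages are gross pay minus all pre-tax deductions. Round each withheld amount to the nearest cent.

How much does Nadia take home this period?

$6195.46

Health savings account contribution: $326.34
Traditional 401(k): $7864.76 × 0.06 = $471.89
Pre-tax total = $326.34 + $471.89 = $798.23
Taxable wages = $7864.76 − $798.23 = $7066.53
State withholding: $7066.53 × 0.055 = $388.66
Municipal income tax: $7066.53 × 0.027 = $190.80
State disability insurance: $7864.76 × 0.0053 = $41.68
Health insurance premium: $249.93
(Employer's $145.05 toward health insurance premium is not withheld from the employee.)
Total deductions = $326.34 + $471.89 + $388.66 + $190.80 + $41.68 + $249.93 = $1669.30
Net pay = $7864.76 − $1669.30 = $6195.46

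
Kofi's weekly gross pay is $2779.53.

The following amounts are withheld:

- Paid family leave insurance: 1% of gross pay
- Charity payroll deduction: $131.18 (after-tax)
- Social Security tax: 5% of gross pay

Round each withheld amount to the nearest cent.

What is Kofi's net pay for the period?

Paid family leave insurance: $2779.53 × 0.01 = $27.80
Social Security tax: $2779.53 × 0.05 = $138.98
Charity payroll deduction: $131.18
Total deductions = $27.80 + $138.98 + $131.18 = $297.96
Net pay = $2779.53 − $297.96 = $2481.57

$2481.57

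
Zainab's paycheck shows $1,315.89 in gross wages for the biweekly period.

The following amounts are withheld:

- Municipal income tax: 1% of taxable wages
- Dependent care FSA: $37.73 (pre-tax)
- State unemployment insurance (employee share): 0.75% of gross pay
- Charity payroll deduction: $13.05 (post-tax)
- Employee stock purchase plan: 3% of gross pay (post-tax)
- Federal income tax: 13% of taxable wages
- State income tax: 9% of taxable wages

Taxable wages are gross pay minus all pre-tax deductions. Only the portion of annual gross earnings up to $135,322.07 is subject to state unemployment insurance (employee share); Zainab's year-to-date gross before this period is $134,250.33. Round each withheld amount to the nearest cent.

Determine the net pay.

Dependent care FSA: $37.73
Taxable wages = $1,315.89 − $37.73 = $1,278.16
Federal income tax: $1,278.16 × 0.13 = $166.16
State income tax: $1,278.16 × 0.09 = $115.03
Municipal income tax: $1,278.16 × 0.01 = $12.78
State unemployment insurance (employee share): only $135,322.07 − $134,250.33 = $1,071.74 of this check is subject → $1,071.74 × 0.0075 = $8.04
Employee stock purchase plan: $1,315.89 × 0.03 = $39.48
Charity payroll deduction: $13.05
Total deductions = $37.73 + $166.16 + $115.03 + $12.78 + $8.04 + $39.48 + $13.05 = $392.27
Net pay = $1,315.89 − $392.27 = $923.62

$923.62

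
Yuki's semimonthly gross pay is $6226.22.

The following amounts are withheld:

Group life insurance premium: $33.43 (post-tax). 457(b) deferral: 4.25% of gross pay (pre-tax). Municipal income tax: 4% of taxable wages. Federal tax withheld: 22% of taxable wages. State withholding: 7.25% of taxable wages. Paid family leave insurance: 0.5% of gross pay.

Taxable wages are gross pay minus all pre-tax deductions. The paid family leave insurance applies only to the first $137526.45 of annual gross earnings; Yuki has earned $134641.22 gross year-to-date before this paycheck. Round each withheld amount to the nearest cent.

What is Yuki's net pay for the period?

457(b) deferral: $6226.22 × 0.0425 = $264.61
Taxable wages = $6226.22 − $264.61 = $5961.61
State withholding: $5961.61 × 0.0725 = $432.22
Municipal income tax: $5961.61 × 0.04 = $238.46
Federal tax withheld: $5961.61 × 0.22 = $1311.55
Paid family leave insurance: only $137526.45 − $134641.22 = $2885.23 of this check is subject → $2885.23 × 0.005 = $14.43
Group life insurance premium: $33.43
Total deductions = $264.61 + $432.22 + $238.46 + $1311.55 + $14.43 + $33.43 = $2294.70
Net pay = $6226.22 − $2294.70 = $3931.52

$3931.52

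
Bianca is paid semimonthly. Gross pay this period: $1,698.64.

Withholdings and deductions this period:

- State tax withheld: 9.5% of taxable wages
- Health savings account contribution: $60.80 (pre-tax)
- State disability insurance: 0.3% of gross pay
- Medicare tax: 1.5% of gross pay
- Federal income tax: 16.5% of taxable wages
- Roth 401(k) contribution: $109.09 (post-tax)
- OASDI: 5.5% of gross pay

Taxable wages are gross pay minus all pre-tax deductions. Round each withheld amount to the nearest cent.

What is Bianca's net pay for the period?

Health savings account contribution: $60.80
Taxable wages = $1,698.64 − $60.80 = $1,637.84
State tax withheld: $1,637.84 × 0.095 = $155.59
Federal income tax: $1,637.84 × 0.165 = $270.24
Medicare tax: $1,698.64 × 0.015 = $25.48
State disability insurance: $1,698.64 × 0.003 = $5.10
OASDI: $1,698.64 × 0.055 = $93.43
Roth 401(k) contribution: $109.09
Total deductions = $60.80 + $155.59 + $270.24 + $25.48 + $5.10 + $93.43 + $109.09 = $719.73
Net pay = $1,698.64 − $719.73 = $978.91

$978.91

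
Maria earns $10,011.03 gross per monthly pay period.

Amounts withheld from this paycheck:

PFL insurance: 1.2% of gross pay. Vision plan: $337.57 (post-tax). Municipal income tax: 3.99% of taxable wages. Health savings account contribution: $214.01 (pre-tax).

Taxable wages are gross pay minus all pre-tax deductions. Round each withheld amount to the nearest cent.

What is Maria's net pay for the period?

$8,948.42

Health savings account contribution: $214.01
Taxable wages = $10,011.03 − $214.01 = $9,797.02
Municipal income tax: $9,797.02 × 0.0399 = $390.90
PFL insurance: $10,011.03 × 0.012 = $120.13
Vision plan: $337.57
Total deductions = $214.01 + $390.90 + $120.13 + $337.57 = $1,062.61
Net pay = $10,011.03 − $1,062.61 = $8,948.42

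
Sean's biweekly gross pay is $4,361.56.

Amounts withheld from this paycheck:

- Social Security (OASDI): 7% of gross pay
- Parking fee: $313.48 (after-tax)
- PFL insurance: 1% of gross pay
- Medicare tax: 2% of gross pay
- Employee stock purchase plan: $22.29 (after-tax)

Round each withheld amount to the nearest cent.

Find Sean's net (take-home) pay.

Medicare tax: $4,361.56 × 0.02 = $87.23
Social Security (OASDI): $4,361.56 × 0.07 = $305.31
PFL insurance: $4,361.56 × 0.01 = $43.62
Parking fee: $313.48
Employee stock purchase plan: $22.29
Total deductions = $87.23 + $305.31 + $43.62 + $313.48 + $22.29 = $771.93
Net pay = $4,361.56 − $771.93 = $3,589.63

$3,589.63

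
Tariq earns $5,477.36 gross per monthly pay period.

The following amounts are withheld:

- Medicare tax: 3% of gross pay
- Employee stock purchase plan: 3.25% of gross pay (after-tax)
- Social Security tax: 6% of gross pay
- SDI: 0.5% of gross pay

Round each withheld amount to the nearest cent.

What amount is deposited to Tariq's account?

$4,779.00

Medicare tax: $5,477.36 × 0.03 = $164.32
SDI: $5,477.36 × 0.005 = $27.39
Social Security tax: $5,477.36 × 0.06 = $328.64
Employee stock purchase plan: $5,477.36 × 0.0325 = $178.01
Total deductions = $164.32 + $27.39 + $328.64 + $178.01 = $698.36
Net pay = $5,477.36 − $698.36 = $4,779.00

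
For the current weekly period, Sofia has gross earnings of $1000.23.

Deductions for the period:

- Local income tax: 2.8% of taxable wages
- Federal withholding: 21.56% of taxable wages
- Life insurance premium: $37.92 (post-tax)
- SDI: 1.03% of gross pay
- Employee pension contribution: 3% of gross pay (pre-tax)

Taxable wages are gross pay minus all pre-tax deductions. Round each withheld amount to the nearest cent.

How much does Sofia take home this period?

Employee pension contribution: $1000.23 × 0.03 = $30.01
Taxable wages = $1000.23 − $30.01 = $970.22
Local income tax: $970.22 × 0.028 = $27.17
Federal withholding: $970.22 × 0.2156 = $209.18
SDI: $1000.23 × 0.0103 = $10.30
Life insurance premium: $37.92
Total deductions = $30.01 + $27.17 + $209.18 + $10.30 + $37.92 = $314.58
Net pay = $1000.23 − $314.58 = $685.65

$685.65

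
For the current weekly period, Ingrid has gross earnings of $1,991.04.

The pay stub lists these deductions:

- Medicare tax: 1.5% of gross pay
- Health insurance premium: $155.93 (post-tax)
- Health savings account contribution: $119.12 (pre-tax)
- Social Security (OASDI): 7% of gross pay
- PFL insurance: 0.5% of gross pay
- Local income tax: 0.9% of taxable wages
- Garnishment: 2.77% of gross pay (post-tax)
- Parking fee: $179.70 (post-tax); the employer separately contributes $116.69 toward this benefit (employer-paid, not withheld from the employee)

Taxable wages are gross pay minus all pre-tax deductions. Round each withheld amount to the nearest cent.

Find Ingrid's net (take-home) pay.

Health savings account contribution: $119.12
Taxable wages = $1,991.04 − $119.12 = $1,871.92
Local income tax: $1,871.92 × 0.009 = $16.85
PFL insurance: $1,991.04 × 0.005 = $9.96
Social Security (OASDI): $1,991.04 × 0.07 = $139.37
Medicare tax: $1,991.04 × 0.015 = $29.87
Parking fee: $179.70
Garnishment: $1,991.04 × 0.0277 = $55.15
Health insurance premium: $155.93
(Employer's $116.69 toward parking fee is not withheld from the employee.)
Total deductions = $119.12 + $16.85 + $9.96 + $139.37 + $29.87 + $179.70 + $55.15 + $155.93 = $705.95
Net pay = $1,991.04 − $705.95 = $1,285.09

$1,285.09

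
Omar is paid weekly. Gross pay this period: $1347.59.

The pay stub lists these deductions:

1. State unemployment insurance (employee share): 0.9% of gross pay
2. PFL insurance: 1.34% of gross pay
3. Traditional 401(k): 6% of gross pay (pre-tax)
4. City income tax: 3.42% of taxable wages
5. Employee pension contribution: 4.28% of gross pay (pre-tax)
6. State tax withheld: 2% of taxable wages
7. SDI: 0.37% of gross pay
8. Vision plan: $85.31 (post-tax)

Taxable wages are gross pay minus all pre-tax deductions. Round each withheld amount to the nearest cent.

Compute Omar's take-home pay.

Traditional 401(k): $1347.59 × 0.06 = $80.86
Employee pension contribution: $1347.59 × 0.0428 = $57.68
Pre-tax total = $80.86 + $57.68 = $138.54
Taxable wages = $1347.59 − $138.54 = $1209.05
State tax withheld: $1209.05 × 0.02 = $24.18
City income tax: $1209.05 × 0.0342 = $41.35
SDI: $1347.59 × 0.0037 = $4.99
PFL insurance: $1347.59 × 0.0134 = $18.06
State unemployment insurance (employee share): $1347.59 × 0.009 = $12.13
Vision plan: $85.31
Total deductions = $80.86 + $57.68 + $24.18 + $41.35 + $4.99 + $18.06 + $12.13 + $85.31 = $324.56
Net pay = $1347.59 − $324.56 = $1023.03

$1023.03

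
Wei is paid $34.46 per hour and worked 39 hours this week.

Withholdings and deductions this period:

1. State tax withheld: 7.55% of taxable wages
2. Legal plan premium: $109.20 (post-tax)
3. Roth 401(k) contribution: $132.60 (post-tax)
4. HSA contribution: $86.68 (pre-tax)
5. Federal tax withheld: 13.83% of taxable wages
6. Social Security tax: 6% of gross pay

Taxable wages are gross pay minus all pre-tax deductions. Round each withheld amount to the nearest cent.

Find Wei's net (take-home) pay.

$666.02

Gross pay: 39 × $34.46 = $1,343.94
HSA contribution: $86.68
Taxable wages = $1,343.94 − $86.68 = $1,257.26
State tax withheld: $1,257.26 × 0.0755 = $94.92
Federal tax withheld: $1,257.26 × 0.1383 = $173.88
Social Security tax: $1,343.94 × 0.06 = $80.64
Legal plan premium: $109.20
Roth 401(k) contribution: $132.60
Total deductions = $86.68 + $94.92 + $173.88 + $80.64 + $109.20 + $132.60 = $677.92
Net pay = $1,343.94 − $677.92 = $666.02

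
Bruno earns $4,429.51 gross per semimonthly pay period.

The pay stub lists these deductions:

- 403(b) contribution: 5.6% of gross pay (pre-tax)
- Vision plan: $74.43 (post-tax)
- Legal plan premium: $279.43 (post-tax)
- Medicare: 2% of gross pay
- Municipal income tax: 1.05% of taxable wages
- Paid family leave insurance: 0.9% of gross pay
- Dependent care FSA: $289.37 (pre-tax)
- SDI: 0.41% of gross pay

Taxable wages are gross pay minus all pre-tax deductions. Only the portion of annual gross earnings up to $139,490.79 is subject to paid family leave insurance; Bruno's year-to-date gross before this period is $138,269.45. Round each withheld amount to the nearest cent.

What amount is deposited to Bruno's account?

403(b) contribution: $4,429.51 × 0.056 = $248.05
Dependent care FSA: $289.37
Pre-tax total = $248.05 + $289.37 = $537.42
Taxable wages = $4,429.51 − $537.42 = $3,892.09
Municipal income tax: $3,892.09 × 0.0105 = $40.87
Paid family leave insurance: only $139,490.79 − $138,269.45 = $1,221.34 of this check is subject → $1,221.34 × 0.009 = $10.99
Medicare: $4,429.51 × 0.02 = $88.59
SDI: $4,429.51 × 0.0041 = $18.16
Legal plan premium: $279.43
Vision plan: $74.43
Total deductions = $248.05 + $289.37 + $40.87 + $10.99 + $88.59 + $18.16 + $279.43 + $74.43 = $1,049.89
Net pay = $4,429.51 − $1,049.89 = $3,379.62

$3,379.62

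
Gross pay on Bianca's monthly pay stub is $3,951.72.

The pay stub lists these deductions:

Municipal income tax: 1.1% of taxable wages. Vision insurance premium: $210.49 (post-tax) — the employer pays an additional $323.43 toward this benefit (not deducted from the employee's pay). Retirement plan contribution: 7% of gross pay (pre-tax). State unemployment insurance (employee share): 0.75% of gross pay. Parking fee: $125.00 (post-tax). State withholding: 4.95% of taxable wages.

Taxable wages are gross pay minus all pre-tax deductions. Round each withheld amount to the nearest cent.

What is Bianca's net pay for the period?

Retirement plan contribution: $3,951.72 × 0.07 = $276.62
Taxable wages = $3,951.72 − $276.62 = $3,675.10
Municipal income tax: $3,675.10 × 0.011 = $40.43
State withholding: $3,675.10 × 0.0495 = $181.92
State unemployment insurance (employee share): $3,951.72 × 0.0075 = $29.64
Parking fee: $125.00
Vision insurance premium: $210.49
(Employer's $323.43 toward vision insurance premium is not withheld from the employee.)
Total deductions = $276.62 + $40.43 + $181.92 + $29.64 + $125.00 + $210.49 = $864.10
Net pay = $3,951.72 − $864.10 = $3,087.62

$3,087.62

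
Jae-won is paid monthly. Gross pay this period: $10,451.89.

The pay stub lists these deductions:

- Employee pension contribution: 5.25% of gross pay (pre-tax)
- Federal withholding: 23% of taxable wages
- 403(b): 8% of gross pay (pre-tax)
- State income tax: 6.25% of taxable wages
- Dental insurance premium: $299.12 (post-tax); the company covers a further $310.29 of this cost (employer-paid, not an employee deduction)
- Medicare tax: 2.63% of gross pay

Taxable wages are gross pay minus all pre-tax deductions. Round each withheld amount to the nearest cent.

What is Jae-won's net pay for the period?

403(b): $10,451.89 × 0.08 = $836.15
Employee pension contribution: $10,451.89 × 0.0525 = $548.72
Pre-tax total = $836.15 + $548.72 = $1,384.87
Taxable wages = $10,451.89 − $1,384.87 = $9,067.02
State income tax: $9,067.02 × 0.0625 = $566.69
Federal withholding: $9,067.02 × 0.23 = $2,085.41
Medicare tax: $10,451.89 × 0.0263 = $274.88
Dental insurance premium: $299.12
(Employer's $310.29 toward dental insurance premium is not withheld from the employee.)
Total deductions = $836.15 + $548.72 + $566.69 + $2,085.41 + $274.88 + $299.12 = $4,610.97
Net pay = $10,451.89 − $4,610.97 = $5,840.92

$5,840.92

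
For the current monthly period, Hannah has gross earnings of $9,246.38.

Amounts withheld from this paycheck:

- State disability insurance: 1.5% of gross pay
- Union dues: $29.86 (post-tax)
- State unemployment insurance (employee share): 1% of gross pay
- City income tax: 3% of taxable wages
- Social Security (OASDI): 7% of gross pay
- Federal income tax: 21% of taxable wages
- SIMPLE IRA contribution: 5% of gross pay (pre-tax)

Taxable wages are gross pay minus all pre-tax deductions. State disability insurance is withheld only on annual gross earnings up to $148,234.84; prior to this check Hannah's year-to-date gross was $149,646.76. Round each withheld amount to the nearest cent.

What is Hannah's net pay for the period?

SIMPLE IRA contribution: $9,246.38 × 0.05 = $462.32
Taxable wages = $9,246.38 − $462.32 = $8,784.06
City income tax: $8,784.06 × 0.03 = $263.52
Federal income tax: $8,784.06 × 0.21 = $1,844.65
State unemployment insurance (employee share): $9,246.38 × 0.01 = $92.46
State disability insurance: annual cap $148,234.84 already reached (YTD $149,646.76), so $0.00
Social Security (OASDI): $9,246.38 × 0.07 = $647.25
Union dues: $29.86
Total deductions = $462.32 + $263.52 + $1,844.65 + $92.46 + $0.00 + $647.25 + $29.86 = $3,340.06
Net pay = $9,246.38 − $3,340.06 = $5,906.32

$5,906.32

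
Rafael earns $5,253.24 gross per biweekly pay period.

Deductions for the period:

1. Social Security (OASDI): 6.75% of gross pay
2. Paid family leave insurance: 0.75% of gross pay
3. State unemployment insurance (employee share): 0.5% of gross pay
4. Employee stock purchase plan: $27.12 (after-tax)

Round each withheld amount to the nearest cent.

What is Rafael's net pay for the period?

Social Security (OASDI): $5,253.24 × 0.0675 = $354.59
Paid family leave insurance: $5,253.24 × 0.0075 = $39.40
State unemployment insurance (employee share): $5,253.24 × 0.005 = $26.27
Employee stock purchase plan: $27.12
Total deductions = $354.59 + $39.40 + $26.27 + $27.12 = $447.38
Net pay = $5,253.24 − $447.38 = $4,805.86

$4,805.86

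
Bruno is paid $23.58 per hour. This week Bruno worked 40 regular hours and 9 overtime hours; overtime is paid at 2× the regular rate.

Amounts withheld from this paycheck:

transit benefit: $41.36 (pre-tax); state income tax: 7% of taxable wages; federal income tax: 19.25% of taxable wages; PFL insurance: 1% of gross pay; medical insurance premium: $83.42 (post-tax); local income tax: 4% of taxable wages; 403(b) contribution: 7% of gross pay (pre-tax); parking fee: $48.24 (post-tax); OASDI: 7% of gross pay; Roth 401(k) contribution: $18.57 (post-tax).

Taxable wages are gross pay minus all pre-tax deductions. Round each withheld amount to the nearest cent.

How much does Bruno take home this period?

$598.67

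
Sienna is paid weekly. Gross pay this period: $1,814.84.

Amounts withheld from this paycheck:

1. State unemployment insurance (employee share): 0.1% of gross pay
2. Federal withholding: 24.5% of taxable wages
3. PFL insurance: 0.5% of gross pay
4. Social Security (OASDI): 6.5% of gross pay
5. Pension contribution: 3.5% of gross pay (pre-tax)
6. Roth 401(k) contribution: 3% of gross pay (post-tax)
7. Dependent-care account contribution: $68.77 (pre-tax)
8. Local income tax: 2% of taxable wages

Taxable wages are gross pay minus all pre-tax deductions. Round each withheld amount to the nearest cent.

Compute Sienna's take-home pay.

$1,053.39

Dependent-care account contribution: $68.77
Pension contribution: $1,814.84 × 0.035 = $63.52
Pre-tax total = $68.77 + $63.52 = $132.29
Taxable wages = $1,814.84 − $132.29 = $1,682.55
Local income tax: $1,682.55 × 0.02 = $33.65
Federal withholding: $1,682.55 × 0.245 = $412.22
State unemployment insurance (employee share): $1,814.84 × 0.001 = $1.81
PFL insurance: $1,814.84 × 0.005 = $9.07
Social Security (OASDI): $1,814.84 × 0.065 = $117.96
Roth 401(k) contribution: $1,814.84 × 0.03 = $54.45
Total deductions = $68.77 + $63.52 + $33.65 + $412.22 + $1.81 + $9.07 + $117.96 + $54.45 = $761.45
Net pay = $1,814.84 − $761.45 = $1,053.39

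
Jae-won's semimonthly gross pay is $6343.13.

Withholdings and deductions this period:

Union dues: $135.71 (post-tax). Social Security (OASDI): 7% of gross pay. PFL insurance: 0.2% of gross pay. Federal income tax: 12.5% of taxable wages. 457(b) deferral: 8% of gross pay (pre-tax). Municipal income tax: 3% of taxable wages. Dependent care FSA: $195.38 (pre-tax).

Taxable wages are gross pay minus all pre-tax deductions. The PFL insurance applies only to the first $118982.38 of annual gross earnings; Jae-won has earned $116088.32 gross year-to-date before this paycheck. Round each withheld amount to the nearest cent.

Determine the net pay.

$4180.53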